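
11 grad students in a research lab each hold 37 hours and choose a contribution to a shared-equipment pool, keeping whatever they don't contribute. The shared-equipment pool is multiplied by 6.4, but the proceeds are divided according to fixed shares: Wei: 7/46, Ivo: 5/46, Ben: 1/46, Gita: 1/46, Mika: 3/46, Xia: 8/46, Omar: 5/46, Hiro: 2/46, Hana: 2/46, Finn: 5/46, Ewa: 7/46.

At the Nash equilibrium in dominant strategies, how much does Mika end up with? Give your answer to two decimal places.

Player j's private return per contributed unit is 6.4 × (j's share). Contributing is weakly dominant for j when that share is at least 1/6.4 = 0.1563, and contributing 0 is dominant otherwise.
The only share above 0.1563 is Xia's 8/46, contributing 37; the remaining 10 contribute 0. Total contributed: 37.
Mika keeps 37 and receives 6.4 × 37 × 3/46 = 15.44 from the shared-equipment pool, for a payoff of 52.44.

52.44 hours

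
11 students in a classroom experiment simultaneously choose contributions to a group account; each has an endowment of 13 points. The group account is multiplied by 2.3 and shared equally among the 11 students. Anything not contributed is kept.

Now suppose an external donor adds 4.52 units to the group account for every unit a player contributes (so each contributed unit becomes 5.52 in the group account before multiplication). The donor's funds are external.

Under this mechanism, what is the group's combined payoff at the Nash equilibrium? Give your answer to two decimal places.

Under the mechanism each unit contributed yields 2.3 × 5.52 / 11 = 1.1542 back to its contributor per unit of net cost, which exceeds 1, making full contribution the dominant choice for everyone.
At the Nash equilibrium everyone contributes 13. Group total payoff = 2.3 × 5.52 × 143 = 1815.53.

1815.53 points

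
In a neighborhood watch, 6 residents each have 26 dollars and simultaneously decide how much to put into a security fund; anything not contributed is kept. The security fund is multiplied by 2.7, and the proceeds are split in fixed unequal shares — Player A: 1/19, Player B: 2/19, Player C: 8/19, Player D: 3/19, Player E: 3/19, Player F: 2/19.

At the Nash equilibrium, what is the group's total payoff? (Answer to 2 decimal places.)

200.20 dollars

Each unit j contributes comes back to j as 2.7 × (j's share), so j prefers to contribute only if that share exceeds 1/2.7 = 0.3704; otherwise keeping the unit dominates.
Only Player C (8/19) clears that bar, contributing 26; the remaining 5 contribute 0. Total contributed: 26.
The security fund pays out 2.7 × 26 = 70.20 in total (split across the unequal shares, but the aggregate is all that matters for the group sum).
The 5 free-riders keep 26 each, adding 130. Group total = 130 + 70.20 = 200.20.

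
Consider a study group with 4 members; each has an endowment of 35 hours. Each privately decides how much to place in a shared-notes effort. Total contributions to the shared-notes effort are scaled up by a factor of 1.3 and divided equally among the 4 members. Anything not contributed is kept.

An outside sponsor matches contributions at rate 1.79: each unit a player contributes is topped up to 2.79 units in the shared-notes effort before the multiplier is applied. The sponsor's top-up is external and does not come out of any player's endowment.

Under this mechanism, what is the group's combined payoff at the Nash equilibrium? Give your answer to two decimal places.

140.00 hours

With the mechanism, a contributed unit returns 1.3 × 2.79 / 4 = 0.9068 per unit of net cost — still below 1 — so contributing 0 remains dominant for every player.
At the Nash equilibrium no one contributes; group total payoff = 4 × 35 = 140.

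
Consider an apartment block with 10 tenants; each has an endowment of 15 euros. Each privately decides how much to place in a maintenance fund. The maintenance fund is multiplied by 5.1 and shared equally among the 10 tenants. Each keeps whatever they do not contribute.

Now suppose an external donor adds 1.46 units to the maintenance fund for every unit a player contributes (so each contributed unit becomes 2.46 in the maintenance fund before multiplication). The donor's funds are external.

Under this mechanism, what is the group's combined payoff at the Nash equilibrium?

1881.90 euros

Under the mechanism each unit contributed yields 5.1 × 2.46 / 10 = 1.2546 back to its contributor per unit of net cost, which exceeds 1, making full contribution the dominant choice for everyone.
At the Nash equilibrium everyone contributes 15. Group total payoff = 5.1 × 2.46 × 150 = 1881.90.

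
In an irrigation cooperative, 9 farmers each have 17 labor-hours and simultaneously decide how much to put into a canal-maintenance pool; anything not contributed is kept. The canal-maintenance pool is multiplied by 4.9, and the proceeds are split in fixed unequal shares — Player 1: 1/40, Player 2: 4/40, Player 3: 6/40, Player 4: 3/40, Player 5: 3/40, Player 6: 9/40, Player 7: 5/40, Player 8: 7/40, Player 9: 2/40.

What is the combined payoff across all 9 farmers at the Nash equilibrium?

219.30 labor-hours

Each unit j contributes comes back to j as 4.9 × (j's share), so j prefers to contribute only if that share exceeds 1/4.9 = 0.2041; otherwise keeping the unit dominates.
Only Player 6 (9/40) clears that bar, contributing 17; the remaining 8 contribute 0. Total contributed: 17.
The canal-maintenance pool pays out 4.9 × 17 = 83.30 in total (split across the unequal shares, but the aggregate is all that matters for the group sum).
The 8 free-riders keep 17 each, adding 136. Group total = 136 + 83.30 = 219.30.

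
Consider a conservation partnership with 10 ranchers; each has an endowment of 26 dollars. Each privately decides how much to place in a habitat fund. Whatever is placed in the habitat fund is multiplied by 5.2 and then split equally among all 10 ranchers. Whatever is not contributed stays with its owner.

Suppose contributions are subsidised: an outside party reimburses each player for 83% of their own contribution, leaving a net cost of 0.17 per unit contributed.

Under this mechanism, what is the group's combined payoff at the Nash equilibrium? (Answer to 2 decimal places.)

With the mechanism, a contributed unit returns (5.2/10) / 0.17 = 3.0588 per unit of net cost to the contributor — now above 1 — so contributing fully is weakly dominant for every player.
So the Nash equilibrium is full contribution by all 10; the group earns 10 × (26 × 0.83 + 5.2 × 26) = 1567.80.

1567.80 dollars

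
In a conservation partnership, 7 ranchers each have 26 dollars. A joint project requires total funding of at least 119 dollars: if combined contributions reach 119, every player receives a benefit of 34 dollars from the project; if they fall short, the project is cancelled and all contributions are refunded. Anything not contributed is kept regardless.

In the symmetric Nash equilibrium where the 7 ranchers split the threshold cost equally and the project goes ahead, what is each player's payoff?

43 dollars

Equal share of the threshold: 119/7 = 17.
At this profile no one gains by cutting their contribution: any cut drops the total below 119, the project is cancelled, contributions are refunded, and the deviator ends with 26, which is less than 26 − 17 + 34 = 43. Contributing more than 17 just wastes the excess. So contributing exactly 17 is a best response.
Each player's payoff: 26 − 17 + 34 = 43.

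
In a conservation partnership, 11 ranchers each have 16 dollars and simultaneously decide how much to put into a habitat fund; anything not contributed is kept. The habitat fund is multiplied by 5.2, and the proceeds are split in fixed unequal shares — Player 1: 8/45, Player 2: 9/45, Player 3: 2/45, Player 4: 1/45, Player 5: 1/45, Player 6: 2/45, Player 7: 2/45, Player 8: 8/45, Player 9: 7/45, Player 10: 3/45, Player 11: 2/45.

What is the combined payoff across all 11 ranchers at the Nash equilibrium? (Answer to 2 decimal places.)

Each unit j contributes comes back to j as 5.2 × (j's share), so j prefers to contribute only if that share exceeds 1/5.2 = 0.1923; otherwise keeping the unit dominates.
The only share above 0.1923 is Player 2's 9/45, contributing 16; the remaining 10 contribute 0. Total contributed: 16.
The habitat fund pays out 5.2 × 16 = 83.20 in total (split across the unequal shares, but the aggregate is all that matters for the group sum).
The 10 free-riders keep 16 each, adding 160. Group total = 160 + 83.20 = 243.20.

243.20 dollars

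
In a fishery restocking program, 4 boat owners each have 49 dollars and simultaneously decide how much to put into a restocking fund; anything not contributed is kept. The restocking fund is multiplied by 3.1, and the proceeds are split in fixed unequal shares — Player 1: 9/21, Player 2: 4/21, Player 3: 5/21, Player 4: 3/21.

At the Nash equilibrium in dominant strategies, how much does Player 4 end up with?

Each unit j contributes comes back to j as 3.1 × (j's share), so j prefers to contribute only if that share exceeds 1/3.1 = 0.3226; otherwise keeping the unit dominates.
Player 1 alone (share 9/21) is above the threshold, contributing 49; the remaining 3 contribute 0. Total contributed: 49.
Player 4 keeps 49 and receives 3.1 × 49 × 3/21 = 21.70 from the restocking fund, for a payoff of 70.70.

70.70 dollars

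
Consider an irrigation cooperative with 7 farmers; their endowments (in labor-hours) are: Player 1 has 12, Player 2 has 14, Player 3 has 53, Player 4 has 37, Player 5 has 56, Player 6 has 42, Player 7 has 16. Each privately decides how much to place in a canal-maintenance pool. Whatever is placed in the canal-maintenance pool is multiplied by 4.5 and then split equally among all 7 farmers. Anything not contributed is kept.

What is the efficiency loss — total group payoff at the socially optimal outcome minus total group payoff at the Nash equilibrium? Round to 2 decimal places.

The private return per contributed unit is 4.5/7 = 0.6429 < 1 for every player regardless of endowment, so the Nash equilibrium is zero contribution and the group total is Σ E_j = 12 + 14 + 53 + 37 + 56 + 42 + 16 = 230.
Each contributed unit returns 4.500 to the group, so the social optimum is full contribution by everyone: group total = 4.500 × 230 = 1035.00.
Efficiency loss = (4.500 − 1) × 230 = 805.00.

805.00 labor-hours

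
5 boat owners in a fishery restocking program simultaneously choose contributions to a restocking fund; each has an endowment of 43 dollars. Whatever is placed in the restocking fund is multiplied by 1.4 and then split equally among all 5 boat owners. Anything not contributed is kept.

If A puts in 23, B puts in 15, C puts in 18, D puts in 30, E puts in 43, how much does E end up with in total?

36.12 dollars

Total contributed: 23 + 15 + 18 + 30 + 43 = 129.
Each receives 1.4 × 129 / 5 = 36.12 from the restocking fund.
E keeps 43 − 43 = 0, so E's payoff is 0 + 36.12 = 36.12.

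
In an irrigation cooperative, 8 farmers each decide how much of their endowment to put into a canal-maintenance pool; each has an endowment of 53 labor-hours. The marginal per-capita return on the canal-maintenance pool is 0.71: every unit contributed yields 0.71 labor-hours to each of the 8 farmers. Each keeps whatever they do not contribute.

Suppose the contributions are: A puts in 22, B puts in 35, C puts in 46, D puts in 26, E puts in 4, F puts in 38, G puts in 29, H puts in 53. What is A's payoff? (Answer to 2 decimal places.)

Total contributed: 22 + 35 + 46 + 26 + 4 + 38 + 29 + 53 = 253.
Each receives 0.71 × 253 = 179.63 from the canal-maintenance pool.
A keeps 53 − 22 = 31, so A's payoff is 31 + 179.63 = 210.63.

210.63 labor-hours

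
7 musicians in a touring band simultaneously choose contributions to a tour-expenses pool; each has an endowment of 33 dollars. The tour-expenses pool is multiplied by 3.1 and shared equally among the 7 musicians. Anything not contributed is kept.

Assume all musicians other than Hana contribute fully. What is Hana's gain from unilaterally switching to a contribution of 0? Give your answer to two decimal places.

Switching from a contribution of 33 to 0 lets Hana keep an extra 33 dollars, but lowers the tour-expenses pool by 33, which costs Hana their own share of that drop: 3.1/7 × 33 = 14.61.
Net gain = 33 − 14.61 = 18.39. The private return per contributed unit (0.4429) is below 1, so free-riding is indeed the best response regardless of what the others do.

18.39 dollars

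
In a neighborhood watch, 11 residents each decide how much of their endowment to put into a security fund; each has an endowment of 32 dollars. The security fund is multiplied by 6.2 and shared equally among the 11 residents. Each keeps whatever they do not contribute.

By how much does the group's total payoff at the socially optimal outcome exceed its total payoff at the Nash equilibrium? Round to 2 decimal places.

Each contributed unit returns 6.2/11 = 0.5636 to its contributor — below 1 — so contributing 0 is dominant for every player. At the Nash equilibrium everyone keeps their 32, and the group total is 11 × 32 = 352.
Each contributed unit returns 6.200 to the group as a whole (0.5636 to each of 11 players), which exceeds 1, so the social optimum is full contribution: group total = 6.200 × 352 = 2182.40.
Efficiency loss = 2182.40 − 352 = 1830.40.

1830.40 dollars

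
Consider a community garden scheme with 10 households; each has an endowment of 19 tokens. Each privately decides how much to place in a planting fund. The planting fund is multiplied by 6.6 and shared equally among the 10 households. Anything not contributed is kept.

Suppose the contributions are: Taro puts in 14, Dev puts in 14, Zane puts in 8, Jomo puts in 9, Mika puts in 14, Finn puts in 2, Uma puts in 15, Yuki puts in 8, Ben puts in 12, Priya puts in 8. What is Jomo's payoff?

Total contributed: 14 + 14 + 8 + 9 + 14 + 2 + 15 + 8 + 12 + 8 = 104.
Each receives 6.6 × 104 / 10 = 68.64 from the planting fund.
Jomo keeps 19 − 9 = 10, so Jomo's payoff is 10 + 68.64 = 78.64.

78.64 tokens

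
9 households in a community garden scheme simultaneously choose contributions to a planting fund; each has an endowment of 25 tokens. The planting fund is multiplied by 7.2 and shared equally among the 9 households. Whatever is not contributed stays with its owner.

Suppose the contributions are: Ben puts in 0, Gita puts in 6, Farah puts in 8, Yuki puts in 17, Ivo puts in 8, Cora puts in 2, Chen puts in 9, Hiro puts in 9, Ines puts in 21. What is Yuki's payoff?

72.00 tokens

Total contributed: 0 + 6 + 8 + 17 + 8 + 2 + 9 + 9 + 21 = 80.
Each receives 7.2 × 80 / 9 = 64.00 from the planting fund.
Yuki keeps 25 − 17 = 8, so Yuki's payoff is 8 + 64.00 = 72.00.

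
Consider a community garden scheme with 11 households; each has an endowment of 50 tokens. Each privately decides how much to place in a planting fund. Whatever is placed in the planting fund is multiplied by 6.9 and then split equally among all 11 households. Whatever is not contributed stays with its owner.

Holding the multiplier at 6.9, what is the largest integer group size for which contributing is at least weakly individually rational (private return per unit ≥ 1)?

Private return per unit is 6.9/(group size), which is ≥ 1 whenever the group size is ≤ 6.9.
The largest such integer is 6.

6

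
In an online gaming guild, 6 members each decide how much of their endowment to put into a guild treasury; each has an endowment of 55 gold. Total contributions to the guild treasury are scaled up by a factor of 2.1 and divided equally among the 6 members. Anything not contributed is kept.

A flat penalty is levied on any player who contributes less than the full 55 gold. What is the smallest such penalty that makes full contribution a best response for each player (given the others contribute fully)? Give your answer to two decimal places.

35.75 gold

Given the others contribute fully, the best deviation is to contribute 0 (any partial contribution still incurs the fine and gives up units whose private return 0.3500 is below 1).
Deviating from 55 to 0 saves 55 gold but forfeits the deviator's share of the drop in the guild treasury: 2.1/6 × 55 = 19.25.
So the deviation gain is 55 − 19.25 = 35.75, and the fine must be at least 35.75 gold to wipe it out.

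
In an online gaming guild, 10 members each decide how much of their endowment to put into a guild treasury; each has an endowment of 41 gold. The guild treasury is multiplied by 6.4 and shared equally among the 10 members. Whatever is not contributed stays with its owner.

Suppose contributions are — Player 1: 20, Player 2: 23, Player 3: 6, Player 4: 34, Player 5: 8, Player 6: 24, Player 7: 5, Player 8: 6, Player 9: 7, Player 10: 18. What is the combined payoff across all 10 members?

Total contributed: 20 + 23 + 6 + 34 + 8 + 24 + 5 + 6 + 7 + 18 = 151; total kept: 10 × 41 − 151 = 259.
The guild treasury pays out 6.4 × 151 = 966.40 in aggregate.
Group total = 259 + 966.40 = 1225.40.

1225.40 gold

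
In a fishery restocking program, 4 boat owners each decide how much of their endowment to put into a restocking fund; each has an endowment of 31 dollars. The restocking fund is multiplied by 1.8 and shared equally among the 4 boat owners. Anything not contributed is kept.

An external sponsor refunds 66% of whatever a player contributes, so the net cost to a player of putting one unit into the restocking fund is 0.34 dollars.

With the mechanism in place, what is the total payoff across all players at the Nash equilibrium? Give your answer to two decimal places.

Under the mechanism each unit contributed yields (1.8/4) / 0.34 = 1.3235 back to its contributor per unit of net cost, which exceeds 1, making full contribution the dominant choice for everyone.
At the Nash equilibrium everyone contributes 31. Group total payoff = 4 × (31 × 0.66 + 1.8 × 31) = 305.04.

305.04 dollars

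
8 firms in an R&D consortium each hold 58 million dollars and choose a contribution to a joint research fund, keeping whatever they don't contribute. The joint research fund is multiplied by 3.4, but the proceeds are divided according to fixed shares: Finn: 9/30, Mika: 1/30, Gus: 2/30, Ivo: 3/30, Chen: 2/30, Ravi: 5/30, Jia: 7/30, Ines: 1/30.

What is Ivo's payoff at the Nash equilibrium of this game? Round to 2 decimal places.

77.72 million dollars

For player j, contributing a unit is worthwhile iff 3.4 × (j's share) ≥ 1, i.e. iff j's share is at least 0.2941.
Finn alone (share 9/30) is above the threshold, contributing 58; the remaining 7 contribute 0. Total contributed: 58.
Ivo keeps 58 and receives 3.4 × 58 × 3/30 = 19.72 from the joint research fund, for a payoff of 77.72.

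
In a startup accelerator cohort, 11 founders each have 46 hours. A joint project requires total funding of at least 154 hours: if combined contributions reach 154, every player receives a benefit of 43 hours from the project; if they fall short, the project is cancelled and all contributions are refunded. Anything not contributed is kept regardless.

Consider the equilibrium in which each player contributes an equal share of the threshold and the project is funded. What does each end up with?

Equal share of the threshold: 154/11 = 14.
At this profile no one gains by cutting their contribution: any cut drops the total below 154, the project is cancelled, contributions are refunded, and the deviator ends with 46, which is less than 46 − 14 + 43 = 75. Contributing more than 14 just wastes the excess. So contributing exactly 14 is a best response.
Each player's payoff: 46 − 14 + 43 = 75.

75 hours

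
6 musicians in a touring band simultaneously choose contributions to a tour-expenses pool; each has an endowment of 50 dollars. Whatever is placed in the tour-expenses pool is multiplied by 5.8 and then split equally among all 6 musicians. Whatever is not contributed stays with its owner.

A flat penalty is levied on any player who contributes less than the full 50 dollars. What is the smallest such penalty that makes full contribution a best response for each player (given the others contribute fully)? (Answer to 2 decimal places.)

1.67 dollars

Given the others contribute fully, the best deviation is to contribute 0 (any partial contribution still incurs the fine and gives up units whose private return 0.9667 is below 1).
Deviating from 50 to 0 saves 50 dollars but forfeits the deviator's share of the drop in the tour-expenses pool: 5.8/6 × 50 = 48.33.
So the deviation gain is 50 − 48.33 = 1.67, and the fine must be at least 1.67 dollars to wipe it out.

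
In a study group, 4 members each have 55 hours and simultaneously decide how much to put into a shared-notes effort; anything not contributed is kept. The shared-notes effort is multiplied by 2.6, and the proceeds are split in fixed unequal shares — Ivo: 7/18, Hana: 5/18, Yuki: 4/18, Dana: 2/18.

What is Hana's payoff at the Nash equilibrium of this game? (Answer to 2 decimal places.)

94.72 hours

For player j, contributing a unit is worthwhile iff 2.6 × (j's share) ≥ 1, i.e. iff j's share is at least 0.3846.
Only Ivo (7/18) clears that bar, contributing 55; the remaining 3 contribute 0. Total contributed: 55.
Hana keeps 55 and receives 2.6 × 55 × 5/18 = 39.72 from the shared-notes effort, for a payoff of 94.72.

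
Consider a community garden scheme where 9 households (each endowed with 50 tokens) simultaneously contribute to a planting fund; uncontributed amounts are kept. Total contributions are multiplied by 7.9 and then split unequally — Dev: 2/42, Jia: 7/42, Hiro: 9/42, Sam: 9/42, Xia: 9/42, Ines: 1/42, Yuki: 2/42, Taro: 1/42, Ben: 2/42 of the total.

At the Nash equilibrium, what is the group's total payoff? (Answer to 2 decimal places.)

1830.00 tokens

For player j, contributing a unit is worthwhile iff 7.9 × (j's share) ≥ 1, i.e. iff j's share is at least 0.1266.
Jia, Hiro, Sam and Xia clear that bar, contributing 50 each; the remaining 5 contribute 0. Total contributed: 200.
The planting fund pays out 7.9 × 200 = 1580.00 in total (split across the unequal shares, but the aggregate is all that matters for the group sum).
The 5 free-riders keep 50 each, adding 250. Group total = 250 + 1580.00 = 1830.00.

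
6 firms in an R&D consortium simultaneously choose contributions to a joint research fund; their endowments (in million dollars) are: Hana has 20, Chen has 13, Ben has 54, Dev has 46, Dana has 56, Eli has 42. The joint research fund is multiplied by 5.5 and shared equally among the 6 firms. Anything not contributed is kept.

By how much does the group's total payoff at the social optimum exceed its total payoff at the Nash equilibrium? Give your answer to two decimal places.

1039.50 million dollars

The private return per contributed unit is 5.5/6 = 0.9167 < 1 for every player regardless of endowment, so the Nash equilibrium is zero contribution and the group total is Σ E_j = 20 + 13 + 54 + 46 + 56 + 42 = 231.
Each contributed unit returns 5.500 to the group, so the social optimum is full contribution by everyone: group total = 5.500 × 231 = 1270.50.
Efficiency loss = (5.500 − 1) × 231 = 1039.50.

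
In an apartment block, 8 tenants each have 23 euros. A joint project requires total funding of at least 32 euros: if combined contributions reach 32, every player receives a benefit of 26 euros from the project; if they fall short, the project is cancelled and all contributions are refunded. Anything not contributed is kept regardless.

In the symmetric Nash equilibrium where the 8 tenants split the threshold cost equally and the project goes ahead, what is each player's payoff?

45 euros

Equal share of the threshold: 32/8 = 4.
At this profile no one gains by cutting their contribution: any cut drops the total below 32, the project is cancelled, contributions are refunded, and the deviator ends with 23, which is less than 23 − 4 + 26 = 45. Contributing more than 4 just wastes the excess. So contributing exactly 4 is a best response.
Each player's payoff: 23 − 4 + 26 = 45.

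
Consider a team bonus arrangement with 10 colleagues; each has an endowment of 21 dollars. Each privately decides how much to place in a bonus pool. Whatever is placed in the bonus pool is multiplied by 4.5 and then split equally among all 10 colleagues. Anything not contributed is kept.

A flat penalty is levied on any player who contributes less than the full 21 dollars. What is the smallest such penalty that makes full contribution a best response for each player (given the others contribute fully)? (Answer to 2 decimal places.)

11.55 dollars

Given the others contribute fully, the best deviation is to contribute 0 (any partial contribution still incurs the fine and gives up units whose private return 0.4500 is below 1).
Deviating from 21 to 0 saves 21 dollars but forfeits the deviator's share of the drop in the bonus pool: 4.5/10 × 21 = 9.45.
So the deviation gain is 21 − 9.45 = 11.55, and the fine must be at least 11.55 dollars to wipe it out.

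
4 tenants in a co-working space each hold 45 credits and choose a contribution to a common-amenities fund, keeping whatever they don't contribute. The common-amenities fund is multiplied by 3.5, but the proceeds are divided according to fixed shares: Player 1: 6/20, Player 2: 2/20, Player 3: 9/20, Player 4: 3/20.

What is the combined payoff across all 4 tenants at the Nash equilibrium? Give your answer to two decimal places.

405.00 credits

A player with share s gets back 3.5·s per unit contributed, so full contribution is dominant for anyone with s > 1/3.5 = 0.2857 and zero contribution is dominant for anyone below.
Player 1 and Player 3 are above the threshold, contributing 45 each; the remaining 2 contribute 0. Total contributed: 90.
The common-amenities fund pays out 3.5 × 90 = 315.00 in total (split across the unequal shares, but the aggregate is all that matters for the group sum).
The 2 free-riders keep 45 each, adding 90. Group total = 90 + 315.00 = 405.00.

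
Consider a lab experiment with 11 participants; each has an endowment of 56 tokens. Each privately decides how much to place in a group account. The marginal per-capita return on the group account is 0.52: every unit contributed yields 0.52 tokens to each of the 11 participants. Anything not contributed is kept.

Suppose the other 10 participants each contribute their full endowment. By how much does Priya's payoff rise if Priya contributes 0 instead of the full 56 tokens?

26.88 tokens

Switching from a contribution of 56 to 0 lets Priya keep an extra 56 tokens, but lowers the group account by 56, which costs Priya their own share of that drop: 0.52 × 56 = 29.12.
Net gain = 56 − 29.12 = 26.88. The private return per contributed unit (0.52) is below 1, so free-riding is indeed the best response regardless of what the others do.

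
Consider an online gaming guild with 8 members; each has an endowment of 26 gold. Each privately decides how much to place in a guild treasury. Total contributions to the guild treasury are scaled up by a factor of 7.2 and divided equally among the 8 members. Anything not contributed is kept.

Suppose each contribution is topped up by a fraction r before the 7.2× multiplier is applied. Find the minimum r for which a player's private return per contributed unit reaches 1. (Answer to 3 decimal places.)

0.111

With matching at rate r, one contributed unit becomes (1 + r) in the guild treasury and returns 7.2 × (1 + r) / 8 to the contributor.
Setting this equal to 1: 1 + r = 8/7.2 = 1.1111.
So the minimum matching rate is r = 1.1111 − 1 = 0.111.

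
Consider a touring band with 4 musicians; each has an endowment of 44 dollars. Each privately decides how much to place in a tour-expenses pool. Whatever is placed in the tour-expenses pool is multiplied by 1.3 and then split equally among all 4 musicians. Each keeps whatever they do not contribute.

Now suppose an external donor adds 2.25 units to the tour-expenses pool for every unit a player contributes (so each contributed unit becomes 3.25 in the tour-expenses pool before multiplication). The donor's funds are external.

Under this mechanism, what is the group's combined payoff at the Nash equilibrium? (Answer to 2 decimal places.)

743.60 dollars

Under the mechanism each unit contributed yields 1.3 × 3.25 / 4 = 1.0563 back to its contributor per unit of net cost, which exceeds 1, making full contribution the dominant choice for everyone.
So the Nash equilibrium is full contribution by all 4; the group earns 1.3 × 3.25 × 176 = 743.60.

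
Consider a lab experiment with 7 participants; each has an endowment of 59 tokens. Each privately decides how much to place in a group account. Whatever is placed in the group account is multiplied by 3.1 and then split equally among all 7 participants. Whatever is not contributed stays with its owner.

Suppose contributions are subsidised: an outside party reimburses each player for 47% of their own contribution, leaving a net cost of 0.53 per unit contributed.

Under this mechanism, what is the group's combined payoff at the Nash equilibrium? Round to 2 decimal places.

With the mechanism, a contributed unit returns (3.1/7) / 0.53 = 0.8356 per unit of net cost — still below 1 — so contributing 0 remains dominant for every player.
Everyone keeps their endowment and the group total is 7 × 59 = 413.

413.00 tokens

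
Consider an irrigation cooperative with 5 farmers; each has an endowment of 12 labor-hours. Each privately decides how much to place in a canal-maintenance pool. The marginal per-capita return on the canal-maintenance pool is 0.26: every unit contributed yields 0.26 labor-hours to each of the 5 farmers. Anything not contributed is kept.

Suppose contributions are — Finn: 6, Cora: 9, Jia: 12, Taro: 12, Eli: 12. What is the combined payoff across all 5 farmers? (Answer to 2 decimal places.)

Total contributed: 6 + 9 + 12 + 12 + 12 = 51; total kept: 5 × 12 − 51 = 9.
The canal-maintenance pool pays out 0.26 × 5 × 51 = 66.30 in aggregate.
Group total = 9 + 66.30 = 75.30.

75.30 labor-hours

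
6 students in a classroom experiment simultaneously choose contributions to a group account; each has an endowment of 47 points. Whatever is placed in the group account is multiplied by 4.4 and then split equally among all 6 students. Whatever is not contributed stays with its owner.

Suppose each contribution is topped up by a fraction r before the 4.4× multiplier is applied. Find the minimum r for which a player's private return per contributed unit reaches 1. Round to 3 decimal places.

0.364

With matching at rate r, one contributed unit becomes (1 + r) in the group account and returns 4.4 × (1 + r) / 6 to the contributor.
Setting this equal to 1: 1 + r = 6/4.4 = 1.3636.
So the minimum matching rate is r = 1.3636 − 1 = 0.364.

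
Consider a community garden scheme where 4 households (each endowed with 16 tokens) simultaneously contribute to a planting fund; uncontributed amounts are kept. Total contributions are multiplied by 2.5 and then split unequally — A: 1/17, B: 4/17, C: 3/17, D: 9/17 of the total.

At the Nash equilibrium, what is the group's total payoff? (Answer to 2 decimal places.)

For player j, contributing a unit is worthwhile iff 2.5 × (j's share) ≥ 1, i.e. iff j's share is at least 0.4000.
Only D (9/17) clears that bar, contributing 16; the remaining 3 contribute 0. Total contributed: 16.
The planting fund pays out 2.5 × 16 = 40.00 in total (split across the unequal shares, but the aggregate is all that matters for the group sum).
The 3 free-riders keep 16 each, adding 48. Group total = 48 + 40.00 = 88.00.

88.00 tokens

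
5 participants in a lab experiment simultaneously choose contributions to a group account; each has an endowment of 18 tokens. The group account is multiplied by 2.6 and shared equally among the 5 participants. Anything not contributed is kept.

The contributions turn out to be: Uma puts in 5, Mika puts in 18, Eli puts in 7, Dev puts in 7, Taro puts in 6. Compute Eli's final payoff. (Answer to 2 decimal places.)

Total contributed: 5 + 18 + 7 + 7 + 6 = 43.
Each receives 2.6 × 43 / 5 = 22.36 from the group account.
Eli keeps 18 − 7 = 11, so Eli's payoff is 11 + 22.36 = 33.36.

33.36 tokens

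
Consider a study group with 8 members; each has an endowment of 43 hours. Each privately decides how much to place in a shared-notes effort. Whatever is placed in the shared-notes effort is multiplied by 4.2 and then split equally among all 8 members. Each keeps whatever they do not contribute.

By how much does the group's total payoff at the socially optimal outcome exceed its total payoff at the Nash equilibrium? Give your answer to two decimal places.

1100.80 hours

Each contributed unit returns 4.2/8 = 0.5250 to its contributor — below 1 — so contributing 0 is dominant for every player. At the Nash equilibrium everyone keeps their 43, and the group total is 8 × 43 = 344.
Each contributed unit returns 4.200 to the group as a whole (0.5250 to each of 8 players), which exceeds 1, so the social optimum is full contribution: group total = 4.200 × 344 = 1444.80.
Efficiency loss = 1444.80 − 344 = 1100.80.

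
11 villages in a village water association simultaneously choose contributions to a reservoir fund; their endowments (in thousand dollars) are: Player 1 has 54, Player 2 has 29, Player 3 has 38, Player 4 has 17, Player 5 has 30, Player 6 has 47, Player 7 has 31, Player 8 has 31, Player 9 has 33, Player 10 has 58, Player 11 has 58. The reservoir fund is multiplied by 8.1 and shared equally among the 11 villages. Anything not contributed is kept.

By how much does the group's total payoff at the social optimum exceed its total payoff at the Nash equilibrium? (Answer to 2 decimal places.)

3024.60 thousand dollars

The private return per contributed unit is 8.1/11 = 0.7364 < 1 for every player regardless of endowment, so the Nash equilibrium is zero contribution and the group total is Σ E_j = 54 + 29 + 38 + 17 + 30 + 47 + 31 + 31 + 33 + 58 + 58 = 426.
Each contributed unit returns 8.100 to the group, so the social optimum is full contribution by everyone: group total = 8.100 × 426 = 3450.60.
Efficiency loss = (8.100 − 1) × 426 = 3024.60.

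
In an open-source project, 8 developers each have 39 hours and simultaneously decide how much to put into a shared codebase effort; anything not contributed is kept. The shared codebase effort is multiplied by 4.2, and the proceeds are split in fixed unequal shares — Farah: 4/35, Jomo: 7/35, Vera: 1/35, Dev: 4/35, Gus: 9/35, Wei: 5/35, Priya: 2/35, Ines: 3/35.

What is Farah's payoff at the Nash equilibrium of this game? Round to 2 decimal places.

57.72 hours

Each unit j contributes comes back to j as 4.2 × (j's share), so j prefers to contribute only if that share exceeds 1/4.2 = 0.2381; otherwise keeping the unit dominates.
Only Gus (9/35) clears that bar, contributing 39; the remaining 7 contribute 0. Total contributed: 39.
Farah keeps 39 and receives 4.2 × 39 × 4/35 = 18.72 from the shared codebase effort, for a payoff of 57.72.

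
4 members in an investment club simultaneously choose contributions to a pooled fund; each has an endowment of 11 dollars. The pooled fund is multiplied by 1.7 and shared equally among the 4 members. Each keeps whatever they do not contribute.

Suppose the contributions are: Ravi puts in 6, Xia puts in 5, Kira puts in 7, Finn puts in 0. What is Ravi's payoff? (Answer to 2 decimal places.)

12.65 dollars

Total contributed: 6 + 5 + 7 + 0 = 18.
Each receives 1.7 × 18 / 4 = 7.65 from the pooled fund.
Ravi keeps 11 − 6 = 5, so Ravi's payoff is 5 + 7.65 = 12.65.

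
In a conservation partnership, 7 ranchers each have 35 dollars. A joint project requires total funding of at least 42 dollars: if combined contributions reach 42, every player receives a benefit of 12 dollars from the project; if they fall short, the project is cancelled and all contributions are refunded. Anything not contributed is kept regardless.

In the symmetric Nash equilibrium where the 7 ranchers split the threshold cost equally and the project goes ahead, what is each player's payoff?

41 dollars

Equal share of the threshold: 42/7 = 6.
At this profile no one gains by cutting their contribution: any cut drops the total below 42, the project is cancelled, contributions are refunded, and the deviator ends with 35, which is less than 35 − 6 + 12 = 41. Contributing more than 6 just wastes the excess. So contributing exactly 6 is a best response.
Each player's payoff: 35 − 6 + 12 = 41.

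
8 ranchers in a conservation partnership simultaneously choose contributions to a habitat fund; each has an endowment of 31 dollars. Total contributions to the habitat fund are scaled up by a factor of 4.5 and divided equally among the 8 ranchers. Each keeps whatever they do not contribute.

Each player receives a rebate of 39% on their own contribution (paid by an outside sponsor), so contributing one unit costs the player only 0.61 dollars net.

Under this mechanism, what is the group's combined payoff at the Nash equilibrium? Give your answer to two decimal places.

Even with the mechanism, each unit contributed returns only (4.5/8) / 0.61 = 0.9221 per unit of net cost, so contributing nothing is still dominant.
Everyone keeps their endowment and the group total is 8 × 31 = 248.

248.00 dollars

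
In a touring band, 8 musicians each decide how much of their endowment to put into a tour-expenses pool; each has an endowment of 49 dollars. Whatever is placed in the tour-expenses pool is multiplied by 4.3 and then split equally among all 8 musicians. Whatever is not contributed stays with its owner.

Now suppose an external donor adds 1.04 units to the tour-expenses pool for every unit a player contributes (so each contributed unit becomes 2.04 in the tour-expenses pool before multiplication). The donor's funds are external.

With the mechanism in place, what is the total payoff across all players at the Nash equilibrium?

3438.62 dollars

With the mechanism, a contributed unit returns 4.3 × 2.04 / 8 = 1.0965 per unit of net cost to the contributor — now above 1 — so contributing fully is weakly dominant for every player.
At the Nash equilibrium everyone contributes 49. Group total payoff = 4.3 × 2.04 × 392 = 3438.62.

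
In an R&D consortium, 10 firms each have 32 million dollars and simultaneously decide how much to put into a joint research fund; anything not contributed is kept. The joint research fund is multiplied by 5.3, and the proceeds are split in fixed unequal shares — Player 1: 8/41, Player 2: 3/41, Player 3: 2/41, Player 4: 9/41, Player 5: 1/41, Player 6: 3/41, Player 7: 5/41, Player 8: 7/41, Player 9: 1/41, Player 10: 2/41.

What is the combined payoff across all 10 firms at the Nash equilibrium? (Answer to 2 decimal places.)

595.20 million dollars

A player with share s gets back 5.3·s per unit contributed, so full contribution is dominant for anyone with s > 1/5.3 = 0.1887 and zero contribution is dominant for anyone below.
Player 1 and Player 4 are above the threshold, contributing 32 each; the remaining 8 contribute 0. Total contributed: 64.
The joint research fund pays out 5.3 × 64 = 339.20 in total (split across the unequal shares, but the aggregate is all that matters for the group sum).
The 8 free-riders keep 32 each, adding 256. Group total = 256 + 339.20 = 595.20.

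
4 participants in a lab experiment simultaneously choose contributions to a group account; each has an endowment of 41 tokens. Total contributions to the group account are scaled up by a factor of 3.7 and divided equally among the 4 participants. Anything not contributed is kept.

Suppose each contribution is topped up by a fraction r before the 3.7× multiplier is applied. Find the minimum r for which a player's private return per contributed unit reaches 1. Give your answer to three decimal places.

With matching at rate r, one contributed unit becomes (1 + r) in the group account and returns 3.7 × (1 + r) / 4 to the contributor.
Setting this equal to 1: 1 + r = 4/3.7 = 1.0811.
So the minimum matching rate is r = 1.0811 − 1 = 0.081.

0.081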